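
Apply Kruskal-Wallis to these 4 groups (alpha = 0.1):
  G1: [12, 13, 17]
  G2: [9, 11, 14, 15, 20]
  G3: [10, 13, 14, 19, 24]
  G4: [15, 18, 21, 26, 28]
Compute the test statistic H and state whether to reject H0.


Step 1: Combine all N = 18 observations and assign midranks.
sorted (value, group, rank): (9,G2,1), (10,G3,2), (11,G2,3), (12,G1,4), (13,G1,5.5), (13,G3,5.5), (14,G2,7.5), (14,G3,7.5), (15,G2,9.5), (15,G4,9.5), (17,G1,11), (18,G4,12), (19,G3,13), (20,G2,14), (21,G4,15), (24,G3,16), (26,G4,17), (28,G4,18)
Step 2: Sum ranks within each group.
R_1 = 20.5 (n_1 = 3)
R_2 = 35 (n_2 = 5)
R_3 = 44 (n_3 = 5)
R_4 = 71.5 (n_4 = 5)
Step 3: H = 12/(N(N+1)) * sum(R_i^2/n_i) - 3(N+1)
     = 12/(18*19) * (20.5^2/3 + 35^2/5 + 44^2/5 + 71.5^2/5) - 3*19
     = 0.035088 * 1794.73 - 57
     = 5.973099.
Step 4: Ties present; correction factor C = 1 - 18/(18^3 - 18) = 0.996904. Corrected H = 5.973099 / 0.996904 = 5.991649.
Step 5: Under H0, H ~ chi^2(3); p-value = 0.112017.
Step 6: alpha = 0.1. fail to reject H0.

H = 5.9916, df = 3, p = 0.112017, fail to reject H0.


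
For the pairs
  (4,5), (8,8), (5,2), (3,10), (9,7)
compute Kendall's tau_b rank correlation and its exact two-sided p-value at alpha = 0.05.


Step 1: Enumerate the 10 unordered pairs (i,j) with i<j and classify each by sign(x_j-x_i) * sign(y_j-y_i).
  (1,2):dx=+4,dy=+3->C; (1,3):dx=+1,dy=-3->D; (1,4):dx=-1,dy=+5->D; (1,5):dx=+5,dy=+2->C
  (2,3):dx=-3,dy=-6->C; (2,4):dx=-5,dy=+2->D; (2,5):dx=+1,dy=-1->D; (3,4):dx=-2,dy=+8->D
  (3,5):dx=+4,dy=+5->C; (4,5):dx=+6,dy=-3->D
Step 2: C = 4, D = 6, total pairs = 10.
Step 3: tau = (C - D)/(n(n-1)/2) = (4 - 6)/10 = -0.200000.
Step 4: Exact two-sided p-value (enumerate n! = 120 permutations of y under H0): p = 0.816667.
Step 5: alpha = 0.05. fail to reject H0.

tau_b = -0.2000 (C=4, D=6), p = 0.816667, fail to reject H0.


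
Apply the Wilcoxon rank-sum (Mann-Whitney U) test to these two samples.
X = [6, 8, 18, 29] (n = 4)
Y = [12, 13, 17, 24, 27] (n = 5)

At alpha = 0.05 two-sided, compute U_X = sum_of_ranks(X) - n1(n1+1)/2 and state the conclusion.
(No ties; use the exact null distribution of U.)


Step 1: Combine and sort all 9 observations; assign midranks.
sorted (value, group): (6,X), (8,X), (12,Y), (13,Y), (17,Y), (18,X), (24,Y), (27,Y), (29,X)
ranks: 6->1, 8->2, 12->3, 13->4, 17->5, 18->6, 24->7, 27->8, 29->9
Step 2: Rank sum for X: R1 = 1 + 2 + 6 + 9 = 18.
Step 3: U_X = R1 - n1(n1+1)/2 = 18 - 4*5/2 = 18 - 10 = 8.
       U_Y = n1*n2 - U_X = 20 - 8 = 12.
Step 4: No ties, so the exact null distribution of U (based on enumerating the C(9,4) = 126 equally likely rank assignments) gives the two-sided p-value.
Step 5: p-value = 0.730159; compare to alpha = 0.05. fail to reject H0.

U_X = 8, p = 0.730159, fail to reject H0 at alpha = 0.05.


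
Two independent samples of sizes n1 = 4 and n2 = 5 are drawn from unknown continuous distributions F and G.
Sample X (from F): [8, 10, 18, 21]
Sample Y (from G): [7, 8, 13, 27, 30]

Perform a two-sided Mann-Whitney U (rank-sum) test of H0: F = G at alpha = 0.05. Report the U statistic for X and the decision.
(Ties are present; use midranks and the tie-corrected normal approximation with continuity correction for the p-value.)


Step 1: Combine and sort all 9 observations; assign midranks.
sorted (value, group): (7,Y), (8,X), (8,Y), (10,X), (13,Y), (18,X), (21,X), (27,Y), (30,Y)
ranks: 7->1, 8->2.5, 8->2.5, 10->4, 13->5, 18->6, 21->7, 27->8, 30->9
Step 2: Rank sum for X: R1 = 2.5 + 4 + 6 + 7 = 19.5.
Step 3: U_X = R1 - n1(n1+1)/2 = 19.5 - 4*5/2 = 19.5 - 10 = 9.5.
       U_Y = n1*n2 - U_X = 20 - 9.5 = 10.5.
Step 4: Ties are present, so use the tie-corrected normal approximation (with continuity correction) for the p-value.
Step 5: p-value = 1.000000; compare to alpha = 0.05. fail to reject H0.

U_X = 9.5, p = 1.000000, fail to reject H0 at alpha = 0.05.


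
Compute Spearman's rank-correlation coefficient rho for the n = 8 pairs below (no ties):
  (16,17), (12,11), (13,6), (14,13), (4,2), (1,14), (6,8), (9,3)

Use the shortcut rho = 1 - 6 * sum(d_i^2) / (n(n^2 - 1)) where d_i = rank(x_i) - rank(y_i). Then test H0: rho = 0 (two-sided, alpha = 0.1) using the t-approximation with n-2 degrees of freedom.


Step 1: Rank x and y separately (midranks; no ties here).
rank(x): 16->8, 12->5, 13->6, 14->7, 4->2, 1->1, 6->3, 9->4
rank(y): 17->8, 11->5, 6->3, 13->6, 2->1, 14->7, 8->4, 3->2
Step 2: d_i = R_x(i) - R_y(i); compute d_i^2.
  (8-8)^2=0, (5-5)^2=0, (6-3)^2=9, (7-6)^2=1, (2-1)^2=1, (1-7)^2=36, (3-4)^2=1, (4-2)^2=4
sum(d^2) = 52.
Step 3: rho = 1 - 6*52 / (8*(8^2 - 1)) = 1 - 312/504 = 0.380952.
Step 4: Under H0, t = rho * sqrt((n-2)/(1-rho^2)) = 1.0092 ~ t(6).
Step 5: Two-sided p-value from the t-distribution with 6 df = 0.351813.
Step 6: alpha = 0.1. fail to reject H0.

rho = 0.3810, p = 0.351813, fail to reject H0 at alpha = 0.1.


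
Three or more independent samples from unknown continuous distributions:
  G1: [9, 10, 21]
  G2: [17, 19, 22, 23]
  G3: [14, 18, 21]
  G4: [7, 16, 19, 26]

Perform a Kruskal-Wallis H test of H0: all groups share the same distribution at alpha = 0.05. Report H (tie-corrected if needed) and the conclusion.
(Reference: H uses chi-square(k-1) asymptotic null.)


Step 1: Combine all N = 14 observations and assign midranks.
sorted (value, group, rank): (7,G4,1), (9,G1,2), (10,G1,3), (14,G3,4), (16,G4,5), (17,G2,6), (18,G3,7), (19,G2,8.5), (19,G4,8.5), (21,G1,10.5), (21,G3,10.5), (22,G2,12), (23,G2,13), (26,G4,14)
Step 2: Sum ranks within each group.
R_1 = 15.5 (n_1 = 3)
R_2 = 39.5 (n_2 = 4)
R_3 = 21.5 (n_3 = 3)
R_4 = 28.5 (n_4 = 4)
Step 3: H = 12/(N(N+1)) * sum(R_i^2/n_i) - 3(N+1)
     = 12/(14*15) * (15.5^2/3 + 39.5^2/4 + 21.5^2/3 + 28.5^2/4) - 3*15
     = 0.057143 * 827.292 - 45
     = 2.273810.
Step 4: Ties present; correction factor C = 1 - 12/(14^3 - 14) = 0.995604. Corrected H = 2.273810 / 0.995604 = 2.283848.
Step 5: Under H0, H ~ chi^2(3); p-value = 0.515622.
Step 6: alpha = 0.05. fail to reject H0.

H = 2.2838, df = 3, p = 0.515622, fail to reject H0.


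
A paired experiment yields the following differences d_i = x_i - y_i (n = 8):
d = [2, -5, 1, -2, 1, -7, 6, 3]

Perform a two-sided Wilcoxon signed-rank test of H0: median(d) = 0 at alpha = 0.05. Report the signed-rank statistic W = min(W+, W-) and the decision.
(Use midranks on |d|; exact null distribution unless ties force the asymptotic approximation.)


Step 1: Drop any zero differences (none here) and take |d_i|.
|d| = [2, 5, 1, 2, 1, 7, 6, 3]
Step 2: Midrank |d_i| (ties get averaged ranks).
ranks: |2|->3.5, |5|->6, |1|->1.5, |2|->3.5, |1|->1.5, |7|->8, |6|->7, |3|->5
Step 3: Attach original signs; sum ranks with positive sign and with negative sign.
W+ = 3.5 + 1.5 + 1.5 + 7 + 5 = 18.5
W- = 6 + 3.5 + 8 = 17.5
(Check: W+ + W- = 36 should equal n(n+1)/2 = 36.)
Step 4: Test statistic W = min(W+, W-) = 17.5.
Step 5: Ties in |d|, so use the tie-corrected normal approximation.
        E[W] = n(n+1)/4 = 8*9/4 = 18.
        Tie groups: |d|=1 (t=2), |d|=2 (t=2); sum(t^3 - t) = 12.
        Var[W] = n(n+1)(2n+1)/24 - sum(t^3-t)/48 = 1224/24 - 12/48 = 50.75.
        z = (W - E[W]) / sqrt(Var[W]) = (17.5 - 18) / 7.1239 = -0.0702.
        Two-sided p = 2*Phi(z) = 0.944045.
Step 6: alpha = 0.05. fail to reject H0.

W+ = 18.5, W- = 17.5, W = min = 17.5, p = 0.944045, fail to reject H0.


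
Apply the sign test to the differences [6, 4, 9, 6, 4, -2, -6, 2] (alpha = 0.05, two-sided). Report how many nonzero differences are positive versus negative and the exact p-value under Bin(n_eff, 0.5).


Step 1: Discard zero differences. Original n = 8; n_eff = number of nonzero differences = 8.
Nonzero differences (with sign): +6, +4, +9, +6, +4, -2, -6, +2
Step 2: Count signs: positive = 6, negative = 2.
Step 3: Under H0: P(positive) = 0.5, so the number of positives S ~ Bin(8, 0.5).
Step 4: Two-sided exact p-value = sum of Bin(8,0.5) probabilities at or below the observed probability = 0.289062.
Step 5: alpha = 0.05. fail to reject H0.

n_eff = 8, pos = 6, neg = 2, p = 0.289062, fail to reject H0.


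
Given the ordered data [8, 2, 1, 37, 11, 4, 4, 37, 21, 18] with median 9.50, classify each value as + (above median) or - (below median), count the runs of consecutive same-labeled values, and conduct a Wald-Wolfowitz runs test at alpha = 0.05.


Step 1: Compute median = 9.50; label A = above, B = below.
Labels in order: BBBAABBAAA  (n_A = 5, n_B = 5)
Step 2: Count runs R = 4.
Step 3: Under H0 (random ordering), E[R] = 2*n_A*n_B/(n_A+n_B) + 1 = 2*5*5/10 + 1 = 6.0000.
        Var[R] = 2*n_A*n_B*(2*n_A*n_B - n_A - n_B) / ((n_A+n_B)^2 * (n_A+n_B-1)) = 2000/900 = 2.2222.
        SD[R] = 1.4907.
Step 4: Continuity-corrected z = (R + 0.5 - E[R]) / SD[R] = (4 + 0.5 - 6.0000) / 1.4907 = -1.0062.
Step 5: Two-sided p-value via normal approximation = 2*(1 - Phi(|z|)) = 0.314305.
Step 6: alpha = 0.05. fail to reject H0.

R = 4, z = -1.0062, p = 0.314305, fail to reject H0.


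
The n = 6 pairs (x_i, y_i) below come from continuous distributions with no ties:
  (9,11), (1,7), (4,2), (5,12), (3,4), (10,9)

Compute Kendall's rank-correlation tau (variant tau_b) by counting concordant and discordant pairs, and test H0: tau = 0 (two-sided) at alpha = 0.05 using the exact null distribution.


Step 1: Enumerate the 15 unordered pairs (i,j) with i<j and classify each by sign(x_j-x_i) * sign(y_j-y_i).
  (1,2):dx=-8,dy=-4->C; (1,3):dx=-5,dy=-9->C; (1,4):dx=-4,dy=+1->D; (1,5):dx=-6,dy=-7->C
  (1,6):dx=+1,dy=-2->D; (2,3):dx=+3,dy=-5->D; (2,4):dx=+4,dy=+5->C; (2,5):dx=+2,dy=-3->D
  (2,6):dx=+9,dy=+2->C; (3,4):dx=+1,dy=+10->C; (3,5):dx=-1,dy=+2->D; (3,6):dx=+6,dy=+7->C
  (4,5):dx=-2,dy=-8->C; (4,6):dx=+5,dy=-3->D; (5,6):dx=+7,dy=+5->C
Step 2: C = 9, D = 6, total pairs = 15.
Step 3: tau = (C - D)/(n(n-1)/2) = (9 - 6)/15 = 0.200000.
Step 4: Exact two-sided p-value (enumerate n! = 720 permutations of y under H0): p = 0.719444.
Step 5: alpha = 0.05. fail to reject H0.

tau_b = 0.2000 (C=9, D=6), p = 0.719444, fail to reject H0.


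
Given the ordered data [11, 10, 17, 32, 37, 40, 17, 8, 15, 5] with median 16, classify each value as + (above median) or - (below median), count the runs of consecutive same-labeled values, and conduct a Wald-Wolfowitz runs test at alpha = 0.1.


Step 1: Compute median = 16; label A = above, B = below.
Labels in order: BBAAAAABBB  (n_A = 5, n_B = 5)
Step 2: Count runs R = 3.
Step 3: Under H0 (random ordering), E[R] = 2*n_A*n_B/(n_A+n_B) + 1 = 2*5*5/10 + 1 = 6.0000.
        Var[R] = 2*n_A*n_B*(2*n_A*n_B - n_A - n_B) / ((n_A+n_B)^2 * (n_A+n_B-1)) = 2000/900 = 2.2222.
        SD[R] = 1.4907.
Step 4: Continuity-corrected z = (R + 0.5 - E[R]) / SD[R] = (3 + 0.5 - 6.0000) / 1.4907 = -1.6771.
Step 5: Two-sided p-value via normal approximation = 2*(1 - Phi(|z|)) = 0.093533.
Step 6: alpha = 0.1. reject H0.

R = 3, z = -1.6771, p = 0.093533, reject H0.


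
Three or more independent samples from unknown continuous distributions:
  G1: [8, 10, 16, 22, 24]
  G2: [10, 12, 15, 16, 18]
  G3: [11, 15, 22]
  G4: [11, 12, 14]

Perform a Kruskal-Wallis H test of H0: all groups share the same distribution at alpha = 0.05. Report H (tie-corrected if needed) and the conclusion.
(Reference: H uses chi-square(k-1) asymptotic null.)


Step 1: Combine all N = 16 observations and assign midranks.
sorted (value, group, rank): (8,G1,1), (10,G1,2.5), (10,G2,2.5), (11,G3,4.5), (11,G4,4.5), (12,G2,6.5), (12,G4,6.5), (14,G4,8), (15,G2,9.5), (15,G3,9.5), (16,G1,11.5), (16,G2,11.5), (18,G2,13), (22,G1,14.5), (22,G3,14.5), (24,G1,16)
Step 2: Sum ranks within each group.
R_1 = 45.5 (n_1 = 5)
R_2 = 43 (n_2 = 5)
R_3 = 28.5 (n_3 = 3)
R_4 = 19 (n_4 = 3)
Step 3: H = 12/(N(N+1)) * sum(R_i^2/n_i) - 3(N+1)
     = 12/(16*17) * (45.5^2/5 + 43^2/5 + 28.5^2/3 + 19^2/3) - 3*17
     = 0.044118 * 1174.93 - 51
     = 0.835294.
Step 4: Ties present; correction factor C = 1 - 36/(16^3 - 16) = 0.991176. Corrected H = 0.835294 / 0.991176 = 0.842730.
Step 5: Under H0, H ~ chi^2(3); p-value = 0.839222.
Step 6: alpha = 0.05. fail to reject H0.

H = 0.8427, df = 3, p = 0.839222, fail to reject H0.


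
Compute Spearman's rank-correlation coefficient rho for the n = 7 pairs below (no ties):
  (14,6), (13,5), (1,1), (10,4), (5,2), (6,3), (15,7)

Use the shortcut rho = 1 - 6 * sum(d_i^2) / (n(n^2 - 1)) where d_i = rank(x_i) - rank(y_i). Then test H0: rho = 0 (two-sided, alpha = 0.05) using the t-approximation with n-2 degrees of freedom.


Step 1: Rank x and y separately (midranks; no ties here).
rank(x): 14->6, 13->5, 1->1, 10->4, 5->2, 6->3, 15->7
rank(y): 6->6, 5->5, 1->1, 4->4, 2->2, 3->3, 7->7
Step 2: d_i = R_x(i) - R_y(i); compute d_i^2.
  (6-6)^2=0, (5-5)^2=0, (1-1)^2=0, (4-4)^2=0, (2-2)^2=0, (3-3)^2=0, (7-7)^2=0
sum(d^2) = 0.
Step 3: rho = 1 - 6*0 / (7*(7^2 - 1)) = 1 - 0/336 = 1.000000.
Step 5: Two-sided p-value from the t-distribution with 5 df = 0.000000.
Step 6: alpha = 0.05. reject H0.

rho = 1.0000, p = 0.000000, reject H0 at alpha = 0.05.


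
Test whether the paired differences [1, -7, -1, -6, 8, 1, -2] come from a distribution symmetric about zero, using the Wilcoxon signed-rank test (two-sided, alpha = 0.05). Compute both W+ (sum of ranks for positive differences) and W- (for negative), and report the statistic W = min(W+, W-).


Step 1: Drop any zero differences (none here) and take |d_i|.
|d| = [1, 7, 1, 6, 8, 1, 2]
Step 2: Midrank |d_i| (ties get averaged ranks).
ranks: |1|->2, |7|->6, |1|->2, |6|->5, |8|->7, |1|->2, |2|->4
Step 3: Attach original signs; sum ranks with positive sign and with negative sign.
W+ = 2 + 7 + 2 = 11
W- = 6 + 2 + 5 + 4 = 17
(Check: W+ + W- = 28 should equal n(n+1)/2 = 28.)
Step 4: Test statistic W = min(W+, W-) = 11.
Step 5: Ties in |d|, so use the tie-corrected normal approximation.
        E[W] = n(n+1)/4 = 7*8/4 = 14.
        Tie groups: |d|=1 (t=3); sum(t^3 - t) = 24.
        Var[W] = n(n+1)(2n+1)/24 - sum(t^3-t)/48 = 840/24 - 24/48 = 34.5.
        z = (W - E[W]) / sqrt(Var[W]) = (11 - 14) / 5.8737 = -0.5108.
        Two-sided p = 2*Phi(z) = 0.609523.
Step 6: alpha = 0.05. fail to reject H0.

W+ = 11, W- = 17, W = min = 11, p = 0.609523, fail to reject H0.


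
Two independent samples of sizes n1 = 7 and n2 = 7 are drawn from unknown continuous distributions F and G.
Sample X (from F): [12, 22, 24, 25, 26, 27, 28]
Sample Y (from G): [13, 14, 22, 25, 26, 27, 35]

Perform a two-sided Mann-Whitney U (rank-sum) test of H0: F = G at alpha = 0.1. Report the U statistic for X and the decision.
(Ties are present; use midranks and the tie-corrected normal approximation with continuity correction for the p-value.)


Step 1: Combine and sort all 14 observations; assign midranks.
sorted (value, group): (12,X), (13,Y), (14,Y), (22,X), (22,Y), (24,X), (25,X), (25,Y), (26,X), (26,Y), (27,X), (27,Y), (28,X), (35,Y)
ranks: 12->1, 13->2, 14->3, 22->4.5, 22->4.5, 24->6, 25->7.5, 25->7.5, 26->9.5, 26->9.5, 27->11.5, 27->11.5, 28->13, 35->14
Step 2: Rank sum for X: R1 = 1 + 4.5 + 6 + 7.5 + 9.5 + 11.5 + 13 = 53.
Step 3: U_X = R1 - n1(n1+1)/2 = 53 - 7*8/2 = 53 - 28 = 25.
       U_Y = n1*n2 - U_X = 49 - 25 = 24.
Step 4: Ties are present, so use the tie-corrected normal approximation (with continuity correction) for the p-value.
Step 5: p-value = 1.000000; compare to alpha = 0.1. fail to reject H0.

U_X = 25, p = 1.000000, fail to reject H0 at alpha = 0.1.


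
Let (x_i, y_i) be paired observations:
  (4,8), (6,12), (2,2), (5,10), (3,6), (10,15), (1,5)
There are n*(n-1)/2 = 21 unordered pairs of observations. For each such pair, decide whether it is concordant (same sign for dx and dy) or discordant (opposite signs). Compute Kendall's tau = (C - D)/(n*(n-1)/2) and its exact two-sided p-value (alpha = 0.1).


Step 1: Enumerate the 21 unordered pairs (i,j) with i<j and classify each by sign(x_j-x_i) * sign(y_j-y_i).
  (1,2):dx=+2,dy=+4->C; (1,3):dx=-2,dy=-6->C; (1,4):dx=+1,dy=+2->C; (1,5):dx=-1,dy=-2->C
  (1,6):dx=+6,dy=+7->C; (1,7):dx=-3,dy=-3->C; (2,3):dx=-4,dy=-10->C; (2,4):dx=-1,dy=-2->C
  (2,5):dx=-3,dy=-6->C; (2,6):dx=+4,dy=+3->C; (2,7):dx=-5,dy=-7->C; (3,4):dx=+3,dy=+8->C
  (3,5):dx=+1,dy=+4->C; (3,6):dx=+8,dy=+13->C; (3,7):dx=-1,dy=+3->D; (4,5):dx=-2,dy=-4->C
  (4,6):dx=+5,dy=+5->C; (4,7):dx=-4,dy=-5->C; (5,6):dx=+7,dy=+9->C; (5,7):dx=-2,dy=-1->C
  (6,7):dx=-9,dy=-10->C
Step 2: C = 20, D = 1, total pairs = 21.
Step 3: tau = (C - D)/(n(n-1)/2) = (20 - 1)/21 = 0.904762.
Step 4: Exact two-sided p-value (enumerate n! = 5040 permutations of y under H0): p = 0.002778.
Step 5: alpha = 0.1. reject H0.

tau_b = 0.9048 (C=20, D=1), p = 0.002778, reject H0.


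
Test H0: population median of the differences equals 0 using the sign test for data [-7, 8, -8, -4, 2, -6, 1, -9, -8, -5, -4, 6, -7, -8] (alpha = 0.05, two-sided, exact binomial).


Step 1: Discard zero differences. Original n = 14; n_eff = number of nonzero differences = 14.
Nonzero differences (with sign): -7, +8, -8, -4, +2, -6, +1, -9, -8, -5, -4, +6, -7, -8
Step 2: Count signs: positive = 4, negative = 10.
Step 3: Under H0: P(positive) = 0.5, so the number of positives S ~ Bin(14, 0.5).
Step 4: Two-sided exact p-value = sum of Bin(14,0.5) probabilities at or below the observed probability = 0.179565.
Step 5: alpha = 0.05. fail to reject H0.

n_eff = 14, pos = 4, neg = 10, p = 0.179565, fail to reject H0.


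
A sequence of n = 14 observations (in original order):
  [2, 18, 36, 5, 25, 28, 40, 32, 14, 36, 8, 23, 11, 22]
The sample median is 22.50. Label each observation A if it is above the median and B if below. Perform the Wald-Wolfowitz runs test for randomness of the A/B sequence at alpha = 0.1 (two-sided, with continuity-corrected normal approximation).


Step 1: Compute median = 22.50; label A = above, B = below.
Labels in order: BBABAAAABABABB  (n_A = 7, n_B = 7)
Step 2: Count runs R = 9.
Step 3: Under H0 (random ordering), E[R] = 2*n_A*n_B/(n_A+n_B) + 1 = 2*7*7/14 + 1 = 8.0000.
        Var[R] = 2*n_A*n_B*(2*n_A*n_B - n_A - n_B) / ((n_A+n_B)^2 * (n_A+n_B-1)) = 8232/2548 = 3.2308.
        SD[R] = 1.7974.
Step 4: Continuity-corrected z = (R - 0.5 - E[R]) / SD[R] = (9 - 0.5 - 8.0000) / 1.7974 = 0.2782.
Step 5: Two-sided p-value via normal approximation = 2*(1 - Phi(|z|)) = 0.780879.
Step 6: alpha = 0.1. fail to reject H0.

R = 9, z = 0.2782, p = 0.780879, fail to reject H0.


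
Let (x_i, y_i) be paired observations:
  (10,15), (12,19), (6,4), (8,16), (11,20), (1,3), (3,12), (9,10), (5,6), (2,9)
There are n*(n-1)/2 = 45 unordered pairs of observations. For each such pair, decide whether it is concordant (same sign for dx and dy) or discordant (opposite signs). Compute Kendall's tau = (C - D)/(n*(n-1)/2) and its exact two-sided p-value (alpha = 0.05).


Step 1: Enumerate the 45 unordered pairs (i,j) with i<j and classify each by sign(x_j-x_i) * sign(y_j-y_i).
  (1,2):dx=+2,dy=+4->C; (1,3):dx=-4,dy=-11->C; (1,4):dx=-2,dy=+1->D; (1,5):dx=+1,dy=+5->C
  (1,6):dx=-9,dy=-12->C; (1,7):dx=-7,dy=-3->C; (1,8):dx=-1,dy=-5->C; (1,9):dx=-5,dy=-9->C
  (1,10):dx=-8,dy=-6->C; (2,3):dx=-6,dy=-15->C; (2,4):dx=-4,dy=-3->C; (2,5):dx=-1,dy=+1->D
  (2,6):dx=-11,dy=-16->C; (2,7):dx=-9,dy=-7->C; (2,8):dx=-3,dy=-9->C; (2,9):dx=-7,dy=-13->C
  (2,10):dx=-10,dy=-10->C; (3,4):dx=+2,dy=+12->C; (3,5):dx=+5,dy=+16->C; (3,6):dx=-5,dy=-1->C
  (3,7):dx=-3,dy=+8->D; (3,8):dx=+3,dy=+6->C; (3,9):dx=-1,dy=+2->D; (3,10):dx=-4,dy=+5->D
  (4,5):dx=+3,dy=+4->C; (4,6):dx=-7,dy=-13->C; (4,7):dx=-5,dy=-4->C; (4,8):dx=+1,dy=-6->D
  (4,9):dx=-3,dy=-10->C; (4,10):dx=-6,dy=-7->C; (5,6):dx=-10,dy=-17->C; (5,7):dx=-8,dy=-8->C
  (5,8):dx=-2,dy=-10->C; (5,9):dx=-6,dy=-14->C; (5,10):dx=-9,dy=-11->C; (6,7):dx=+2,dy=+9->C
  (6,8):dx=+8,dy=+7->C; (6,9):dx=+4,dy=+3->C; (6,10):dx=+1,dy=+6->C; (7,8):dx=+6,dy=-2->D
  (7,9):dx=+2,dy=-6->D; (7,10):dx=-1,dy=-3->C; (8,9):dx=-4,dy=-4->C; (8,10):dx=-7,dy=-1->C
  (9,10):dx=-3,dy=+3->D
Step 2: C = 36, D = 9, total pairs = 45.
Step 3: tau = (C - D)/(n(n-1)/2) = (36 - 9)/45 = 0.600000.
Step 4: Exact two-sided p-value (enumerate n! = 3628800 permutations of y under H0): p = 0.016666.
Step 5: alpha = 0.05. reject H0.

tau_b = 0.6000 (C=36, D=9), p = 0.016666, reject H0.


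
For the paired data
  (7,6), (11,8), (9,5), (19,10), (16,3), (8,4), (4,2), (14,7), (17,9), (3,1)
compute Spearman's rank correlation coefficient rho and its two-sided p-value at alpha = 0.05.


Step 1: Rank x and y separately (midranks; no ties here).
rank(x): 7->3, 11->6, 9->5, 19->10, 16->8, 8->4, 4->2, 14->7, 17->9, 3->1
rank(y): 6->6, 8->8, 5->5, 10->10, 3->3, 4->4, 2->2, 7->7, 9->9, 1->1
Step 2: d_i = R_x(i) - R_y(i); compute d_i^2.
  (3-6)^2=9, (6-8)^2=4, (5-5)^2=0, (10-10)^2=0, (8-3)^2=25, (4-4)^2=0, (2-2)^2=0, (7-7)^2=0, (9-9)^2=0, (1-1)^2=0
sum(d^2) = 38.
Step 3: rho = 1 - 6*38 / (10*(10^2 - 1)) = 1 - 228/990 = 0.769697.
Step 4: Under H0, t = rho * sqrt((n-2)/(1-rho^2)) = 3.4101 ~ t(8).
Step 5: Two-sided p-value from the t-distribution with 8 df = 0.009222.
Step 6: alpha = 0.05. reject H0.

rho = 0.7697, p = 0.009222, reject H0 at alpha = 0.05.


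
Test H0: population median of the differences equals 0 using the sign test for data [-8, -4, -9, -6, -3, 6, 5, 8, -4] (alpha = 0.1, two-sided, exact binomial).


Step 1: Discard zero differences. Original n = 9; n_eff = number of nonzero differences = 9.
Nonzero differences (with sign): -8, -4, -9, -6, -3, +6, +5, +8, -4
Step 2: Count signs: positive = 3, negative = 6.
Step 3: Under H0: P(positive) = 0.5, so the number of positives S ~ Bin(9, 0.5).
Step 4: Two-sided exact p-value = sum of Bin(9,0.5) probabilities at or below the observed probability = 0.507812.
Step 5: alpha = 0.1. fail to reject H0.

n_eff = 9, pos = 3, neg = 6, p = 0.507812, fail to reject H0.


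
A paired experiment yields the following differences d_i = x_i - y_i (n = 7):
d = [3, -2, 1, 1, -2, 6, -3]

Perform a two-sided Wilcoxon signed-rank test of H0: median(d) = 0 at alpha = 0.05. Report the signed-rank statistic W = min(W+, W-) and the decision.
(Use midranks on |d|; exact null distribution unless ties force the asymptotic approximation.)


Step 1: Drop any zero differences (none here) and take |d_i|.
|d| = [3, 2, 1, 1, 2, 6, 3]
Step 2: Midrank |d_i| (ties get averaged ranks).
ranks: |3|->5.5, |2|->3.5, |1|->1.5, |1|->1.5, |2|->3.5, |6|->7, |3|->5.5
Step 3: Attach original signs; sum ranks with positive sign and with negative sign.
W+ = 5.5 + 1.5 + 1.5 + 7 = 15.5
W- = 3.5 + 3.5 + 5.5 = 12.5
(Check: W+ + W- = 28 should equal n(n+1)/2 = 28.)
Step 4: Test statistic W = min(W+, W-) = 12.5.
Step 5: Ties in |d|, so use the tie-corrected normal approximation.
        E[W] = n(n+1)/4 = 7*8/4 = 14.
        Tie groups: |d|=1 (t=2), |d|=2 (t=2), |d|=3 (t=2); sum(t^3 - t) = 18.
        Var[W] = n(n+1)(2n+1)/24 - sum(t^3-t)/48 = 840/24 - 18/48 = 34.625.
        z = (W - E[W]) / sqrt(Var[W]) = (12.5 - 14) / 5.8843 = -0.2549.
        Two-sided p = 2*Phi(z) = 0.798788.
Step 6: alpha = 0.05. fail to reject H0.

W+ = 15.5, W- = 12.5, W = min = 12.5, p = 0.798788, fail to reject H0.


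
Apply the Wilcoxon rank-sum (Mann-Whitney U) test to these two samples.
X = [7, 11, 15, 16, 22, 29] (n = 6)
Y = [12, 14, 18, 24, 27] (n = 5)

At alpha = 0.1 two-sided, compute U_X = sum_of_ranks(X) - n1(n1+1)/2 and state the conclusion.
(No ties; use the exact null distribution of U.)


Step 1: Combine and sort all 11 observations; assign midranks.
sorted (value, group): (7,X), (11,X), (12,Y), (14,Y), (15,X), (16,X), (18,Y), (22,X), (24,Y), (27,Y), (29,X)
ranks: 7->1, 11->2, 12->3, 14->4, 15->5, 16->6, 18->7, 22->8, 24->9, 27->10, 29->11
Step 2: Rank sum for X: R1 = 1 + 2 + 5 + 6 + 8 + 11 = 33.
Step 3: U_X = R1 - n1(n1+1)/2 = 33 - 6*7/2 = 33 - 21 = 12.
       U_Y = n1*n2 - U_X = 30 - 12 = 18.
Step 4: No ties, so the exact null distribution of U (based on enumerating the C(11,6) = 462 equally likely rank assignments) gives the two-sided p-value.
Step 5: p-value = 0.662338; compare to alpha = 0.1. fail to reject H0.

U_X = 12, p = 0.662338, fail to reject H0 at alpha = 0.1.


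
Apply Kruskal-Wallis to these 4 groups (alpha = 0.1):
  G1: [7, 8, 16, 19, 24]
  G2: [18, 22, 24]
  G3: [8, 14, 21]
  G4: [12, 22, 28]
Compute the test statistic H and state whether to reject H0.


Step 1: Combine all N = 14 observations and assign midranks.
sorted (value, group, rank): (7,G1,1), (8,G1,2.5), (8,G3,2.5), (12,G4,4), (14,G3,5), (16,G1,6), (18,G2,7), (19,G1,8), (21,G3,9), (22,G2,10.5), (22,G4,10.5), (24,G1,12.5), (24,G2,12.5), (28,G4,14)
Step 2: Sum ranks within each group.
R_1 = 30 (n_1 = 5)
R_2 = 30 (n_2 = 3)
R_3 = 16.5 (n_3 = 3)
R_4 = 28.5 (n_4 = 3)
Step 3: H = 12/(N(N+1)) * sum(R_i^2/n_i) - 3(N+1)
     = 12/(14*15) * (30^2/5 + 30^2/3 + 16.5^2/3 + 28.5^2/3) - 3*15
     = 0.057143 * 841.5 - 45
     = 3.085714.
Step 4: Ties present; correction factor C = 1 - 18/(14^3 - 14) = 0.993407. Corrected H = 3.085714 / 0.993407 = 3.106195.
Step 5: Under H0, H ~ chi^2(3); p-value = 0.375540.
Step 6: alpha = 0.1. fail to reject H0.

H = 3.1062, df = 3, p = 0.375540, fail to reject H0.


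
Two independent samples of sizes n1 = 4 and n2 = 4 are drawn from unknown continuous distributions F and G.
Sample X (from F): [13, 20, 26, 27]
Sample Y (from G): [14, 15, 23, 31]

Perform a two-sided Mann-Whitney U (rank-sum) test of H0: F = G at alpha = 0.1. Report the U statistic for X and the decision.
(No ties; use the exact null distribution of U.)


Step 1: Combine and sort all 8 observations; assign midranks.
sorted (value, group): (13,X), (14,Y), (15,Y), (20,X), (23,Y), (26,X), (27,X), (31,Y)
ranks: 13->1, 14->2, 15->3, 20->4, 23->5, 26->6, 27->7, 31->8
Step 2: Rank sum for X: R1 = 1 + 4 + 6 + 7 = 18.
Step 3: U_X = R1 - n1(n1+1)/2 = 18 - 4*5/2 = 18 - 10 = 8.
       U_Y = n1*n2 - U_X = 16 - 8 = 8.
Step 4: No ties, so the exact null distribution of U (based on enumerating the C(8,4) = 70 equally likely rank assignments) gives the two-sided p-value.
Step 5: p-value = 1.000000; compare to alpha = 0.1. fail to reject H0.

U_X = 8, p = 1.000000, fail to reject H0 at alpha = 0.1.


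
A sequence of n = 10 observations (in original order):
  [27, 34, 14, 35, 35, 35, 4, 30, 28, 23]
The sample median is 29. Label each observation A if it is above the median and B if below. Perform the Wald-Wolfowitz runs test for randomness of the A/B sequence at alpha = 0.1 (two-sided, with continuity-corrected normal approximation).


Step 1: Compute median = 29; label A = above, B = below.
Labels in order: BABAAABABB  (n_A = 5, n_B = 5)
Step 2: Count runs R = 7.
Step 3: Under H0 (random ordering), E[R] = 2*n_A*n_B/(n_A+n_B) + 1 = 2*5*5/10 + 1 = 6.0000.
        Var[R] = 2*n_A*n_B*(2*n_A*n_B - n_A - n_B) / ((n_A+n_B)^2 * (n_A+n_B-1)) = 2000/900 = 2.2222.
        SD[R] = 1.4907.
Step 4: Continuity-corrected z = (R - 0.5 - E[R]) / SD[R] = (7 - 0.5 - 6.0000) / 1.4907 = 0.3354.
Step 5: Two-sided p-value via normal approximation = 2*(1 - Phi(|z|)) = 0.737316.
Step 6: alpha = 0.1. fail to reject H0.

R = 7, z = 0.3354, p = 0.737316, fail to reject H0.


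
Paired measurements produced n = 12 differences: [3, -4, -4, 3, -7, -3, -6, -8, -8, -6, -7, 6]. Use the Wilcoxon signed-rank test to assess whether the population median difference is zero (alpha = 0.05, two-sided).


Step 1: Drop any zero differences (none here) and take |d_i|.
|d| = [3, 4, 4, 3, 7, 3, 6, 8, 8, 6, 7, 6]
Step 2: Midrank |d_i| (ties get averaged ranks).
ranks: |3|->2, |4|->4.5, |4|->4.5, |3|->2, |7|->9.5, |3|->2, |6|->7, |8|->11.5, |8|->11.5, |6|->7, |7|->9.5, |6|->7
Step 3: Attach original signs; sum ranks with positive sign and with negative sign.
W+ = 2 + 2 + 7 = 11
W- = 4.5 + 4.5 + 9.5 + 2 + 7 + 11.5 + 11.5 + 7 + 9.5 = 67
(Check: W+ + W- = 78 should equal n(n+1)/2 = 78.)
Step 4: Test statistic W = min(W+, W-) = 11.
Step 5: Ties in |d|, so use the tie-corrected normal approximation.
        E[W] = n(n+1)/4 = 12*13/4 = 39.
        Tie groups: |d|=3 (t=3), |d|=4 (t=2), |d|=6 (t=3), |d|=7 (t=2), |d|=8 (t=2); sum(t^3 - t) = 66.
        Var[W] = n(n+1)(2n+1)/24 - sum(t^3-t)/48 = 3900/24 - 66/48 = 161.125.
        z = (W - E[W]) / sqrt(Var[W]) = (11 - 39) / 12.6935 = -2.2059.
        Two-sided p = 2*Phi(z) = 0.027394.
Step 6: alpha = 0.05. reject H0.

W+ = 11, W- = 67, W = min = 11, p = 0.027394, reject H0.


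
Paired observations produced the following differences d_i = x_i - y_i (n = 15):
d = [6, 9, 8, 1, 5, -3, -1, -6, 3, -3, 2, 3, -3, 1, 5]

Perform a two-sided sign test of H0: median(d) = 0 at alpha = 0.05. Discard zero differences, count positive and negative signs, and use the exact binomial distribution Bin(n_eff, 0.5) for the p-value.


Step 1: Discard zero differences. Original n = 15; n_eff = number of nonzero differences = 15.
Nonzero differences (with sign): +6, +9, +8, +1, +5, -3, -1, -6, +3, -3, +2, +3, -3, +1, +5
Step 2: Count signs: positive = 10, negative = 5.
Step 3: Under H0: P(positive) = 0.5, so the number of positives S ~ Bin(15, 0.5).
Step 4: Two-sided exact p-value = sum of Bin(15,0.5) probabilities at or below the observed probability = 0.301758.
Step 5: alpha = 0.05. fail to reject H0.

n_eff = 15, pos = 10, neg = 5, p = 0.301758, fail to reject H0.


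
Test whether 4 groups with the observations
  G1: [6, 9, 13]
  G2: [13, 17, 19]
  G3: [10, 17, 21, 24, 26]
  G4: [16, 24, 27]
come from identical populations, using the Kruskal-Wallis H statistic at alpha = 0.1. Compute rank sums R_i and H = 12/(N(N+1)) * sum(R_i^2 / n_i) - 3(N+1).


Step 1: Combine all N = 14 observations and assign midranks.
sorted (value, group, rank): (6,G1,1), (9,G1,2), (10,G3,3), (13,G1,4.5), (13,G2,4.5), (16,G4,6), (17,G2,7.5), (17,G3,7.5), (19,G2,9), (21,G3,10), (24,G3,11.5), (24,G4,11.5), (26,G3,13), (27,G4,14)
Step 2: Sum ranks within each group.
R_1 = 7.5 (n_1 = 3)
R_2 = 21 (n_2 = 3)
R_3 = 45 (n_3 = 5)
R_4 = 31.5 (n_4 = 3)
Step 3: H = 12/(N(N+1)) * sum(R_i^2/n_i) - 3(N+1)
     = 12/(14*15) * (7.5^2/3 + 21^2/3 + 45^2/5 + 31.5^2/3) - 3*15
     = 0.057143 * 901.5 - 45
     = 6.514286.
Step 4: Ties present; correction factor C = 1 - 18/(14^3 - 14) = 0.993407. Corrected H = 6.514286 / 0.993407 = 6.557522.
Step 5: Under H0, H ~ chi^2(3); p-value = 0.087421.
Step 6: alpha = 0.1. reject H0.

H = 6.5575, df = 3, p = 0.087421, reject H0.


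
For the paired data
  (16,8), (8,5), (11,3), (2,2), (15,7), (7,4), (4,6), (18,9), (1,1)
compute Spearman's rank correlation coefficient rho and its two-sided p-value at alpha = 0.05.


Step 1: Rank x and y separately (midranks; no ties here).
rank(x): 16->8, 8->5, 11->6, 2->2, 15->7, 7->4, 4->3, 18->9, 1->1
rank(y): 8->8, 5->5, 3->3, 2->2, 7->7, 4->4, 6->6, 9->9, 1->1
Step 2: d_i = R_x(i) - R_y(i); compute d_i^2.
  (8-8)^2=0, (5-5)^2=0, (6-3)^2=9, (2-2)^2=0, (7-7)^2=0, (4-4)^2=0, (3-6)^2=9, (9-9)^2=0, (1-1)^2=0
sum(d^2) = 18.
Step 3: rho = 1 - 6*18 / (9*(9^2 - 1)) = 1 - 108/720 = 0.850000.
Step 4: Under H0, t = rho * sqrt((n-2)/(1-rho^2)) = 4.2691 ~ t(7).
Step 5: Two-sided p-value from the t-distribution with 7 df = 0.003705.
Step 6: alpha = 0.05. reject H0.

rho = 0.8500, p = 0.003705, reject H0 at alpha = 0.05.


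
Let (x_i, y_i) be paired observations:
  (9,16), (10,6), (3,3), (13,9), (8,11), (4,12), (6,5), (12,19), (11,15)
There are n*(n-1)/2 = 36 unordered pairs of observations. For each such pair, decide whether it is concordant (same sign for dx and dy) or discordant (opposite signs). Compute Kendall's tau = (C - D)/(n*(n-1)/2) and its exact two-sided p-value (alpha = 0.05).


Step 1: Enumerate the 36 unordered pairs (i,j) with i<j and classify each by sign(x_j-x_i) * sign(y_j-y_i).
  (1,2):dx=+1,dy=-10->D; (1,3):dx=-6,dy=-13->C; (1,4):dx=+4,dy=-7->D; (1,5):dx=-1,dy=-5->C
  (1,6):dx=-5,dy=-4->C; (1,7):dx=-3,dy=-11->C; (1,8):dx=+3,dy=+3->C; (1,9):dx=+2,dy=-1->D
  (2,3):dx=-7,dy=-3->C; (2,4):dx=+3,dy=+3->C; (2,5):dx=-2,dy=+5->D; (2,6):dx=-6,dy=+6->D
  (2,7):dx=-4,dy=-1->C; (2,8):dx=+2,dy=+13->C; (2,9):dx=+1,dy=+9->C; (3,4):dx=+10,dy=+6->C
  (3,5):dx=+5,dy=+8->C; (3,6):dx=+1,dy=+9->C; (3,7):dx=+3,dy=+2->C; (3,8):dx=+9,dy=+16->C
  (3,9):dx=+8,dy=+12->C; (4,5):dx=-5,dy=+2->D; (4,6):dx=-9,dy=+3->D; (4,7):dx=-7,dy=-4->C
  (4,8):dx=-1,dy=+10->D; (4,9):dx=-2,dy=+6->D; (5,6):dx=-4,dy=+1->D; (5,7):dx=-2,dy=-6->C
  (5,8):dx=+4,dy=+8->C; (5,9):dx=+3,dy=+4->C; (6,7):dx=+2,dy=-7->D; (6,8):dx=+8,dy=+7->C
  (6,9):dx=+7,dy=+3->C; (7,8):dx=+6,dy=+14->C; (7,9):dx=+5,dy=+10->C; (8,9):dx=-1,dy=-4->C
Step 2: C = 25, D = 11, total pairs = 36.
Step 3: tau = (C - D)/(n(n-1)/2) = (25 - 11)/36 = 0.388889.
Step 4: Exact two-sided p-value (enumerate n! = 362880 permutations of y under H0): p = 0.180181.
Step 5: alpha = 0.05. fail to reject H0.

tau_b = 0.3889 (C=25, D=11), p = 0.180181, fail to reject H0.


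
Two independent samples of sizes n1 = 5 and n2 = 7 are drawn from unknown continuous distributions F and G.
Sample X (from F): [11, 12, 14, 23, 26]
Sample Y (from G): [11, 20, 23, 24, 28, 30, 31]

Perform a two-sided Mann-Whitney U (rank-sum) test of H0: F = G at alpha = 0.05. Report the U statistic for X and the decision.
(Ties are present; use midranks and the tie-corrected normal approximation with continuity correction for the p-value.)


Step 1: Combine and sort all 12 observations; assign midranks.
sorted (value, group): (11,X), (11,Y), (12,X), (14,X), (20,Y), (23,X), (23,Y), (24,Y), (26,X), (28,Y), (30,Y), (31,Y)
ranks: 11->1.5, 11->1.5, 12->3, 14->4, 20->5, 23->6.5, 23->6.5, 24->8, 26->9, 28->10, 30->11, 31->12
Step 2: Rank sum for X: R1 = 1.5 + 3 + 4 + 6.5 + 9 = 24.
Step 3: U_X = R1 - n1(n1+1)/2 = 24 - 5*6/2 = 24 - 15 = 9.
       U_Y = n1*n2 - U_X = 35 - 9 = 26.
Step 4: Ties are present, so use the tie-corrected normal approximation (with continuity correction) for the p-value.
Step 5: p-value = 0.192314; compare to alpha = 0.05. fail to reject H0.

U_X = 9, p = 0.192314, fail to reject H0 at alpha = 0.05.


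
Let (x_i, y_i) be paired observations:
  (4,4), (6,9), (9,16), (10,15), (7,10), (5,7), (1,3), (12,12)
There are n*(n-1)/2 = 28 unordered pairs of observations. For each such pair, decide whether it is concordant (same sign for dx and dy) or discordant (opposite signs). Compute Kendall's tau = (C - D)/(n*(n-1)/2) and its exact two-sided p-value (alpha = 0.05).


Step 1: Enumerate the 28 unordered pairs (i,j) with i<j and classify each by sign(x_j-x_i) * sign(y_j-y_i).
  (1,2):dx=+2,dy=+5->C; (1,3):dx=+5,dy=+12->C; (1,4):dx=+6,dy=+11->C; (1,5):dx=+3,dy=+6->C
  (1,6):dx=+1,dy=+3->C; (1,7):dx=-3,dy=-1->C; (1,8):dx=+8,dy=+8->C; (2,3):dx=+3,dy=+7->C
  (2,4):dx=+4,dy=+6->C; (2,5):dx=+1,dy=+1->C; (2,6):dx=-1,dy=-2->C; (2,7):dx=-5,dy=-6->C
  (2,8):dx=+6,dy=+3->C; (3,4):dx=+1,dy=-1->D; (3,5):dx=-2,dy=-6->C; (3,6):dx=-4,dy=-9->C
  (3,7):dx=-8,dy=-13->C; (3,8):dx=+3,dy=-4->D; (4,5):dx=-3,dy=-5->C; (4,6):dx=-5,dy=-8->C
  (4,7):dx=-9,dy=-12->C; (4,8):dx=+2,dy=-3->D; (5,6):dx=-2,dy=-3->C; (5,7):dx=-6,dy=-7->C
  (5,8):dx=+5,dy=+2->C; (6,7):dx=-4,dy=-4->C; (6,8):dx=+7,dy=+5->C; (7,8):dx=+11,dy=+9->C
Step 2: C = 25, D = 3, total pairs = 28.
Step 3: tau = (C - D)/(n(n-1)/2) = (25 - 3)/28 = 0.785714.
Step 4: Exact two-sided p-value (enumerate n! = 40320 permutations of y under H0): p = 0.005506.
Step 5: alpha = 0.05. reject H0.

tau_b = 0.7857 (C=25, D=3), p = 0.005506, reject H0.


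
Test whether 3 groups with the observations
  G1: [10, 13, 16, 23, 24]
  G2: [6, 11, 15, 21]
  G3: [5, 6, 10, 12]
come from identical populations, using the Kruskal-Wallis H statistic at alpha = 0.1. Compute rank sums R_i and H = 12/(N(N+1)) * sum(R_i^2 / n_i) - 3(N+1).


Step 1: Combine all N = 13 observations and assign midranks.
sorted (value, group, rank): (5,G3,1), (6,G2,2.5), (6,G3,2.5), (10,G1,4.5), (10,G3,4.5), (11,G2,6), (12,G3,7), (13,G1,8), (15,G2,9), (16,G1,10), (21,G2,11), (23,G1,12), (24,G1,13)
Step 2: Sum ranks within each group.
R_1 = 47.5 (n_1 = 5)
R_2 = 28.5 (n_2 = 4)
R_3 = 15 (n_3 = 4)
Step 3: H = 12/(N(N+1)) * sum(R_i^2/n_i) - 3(N+1)
     = 12/(13*14) * (47.5^2/5 + 28.5^2/4 + 15^2/4) - 3*14
     = 0.065934 * 710.562 - 42
     = 4.850275.
Step 4: Ties present; correction factor C = 1 - 12/(13^3 - 13) = 0.994505. Corrected H = 4.850275 / 0.994505 = 4.877072.
Step 5: Under H0, H ~ chi^2(2); p-value = 0.087289.
Step 6: alpha = 0.1. reject H0.

H = 4.8771, df = 2, p = 0.087289, reject H0.


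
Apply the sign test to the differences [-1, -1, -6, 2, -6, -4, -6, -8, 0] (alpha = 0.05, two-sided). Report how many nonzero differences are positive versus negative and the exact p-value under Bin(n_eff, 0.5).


Step 1: Discard zero differences. Original n = 9; n_eff = number of nonzero differences = 8.
Nonzero differences (with sign): -1, -1, -6, +2, -6, -4, -6, -8
Step 2: Count signs: positive = 1, negative = 7.
Step 3: Under H0: P(positive) = 0.5, so the number of positives S ~ Bin(8, 0.5).
Step 4: Two-sided exact p-value = sum of Bin(8,0.5) probabilities at or below the observed probability = 0.070312.
Step 5: alpha = 0.05. fail to reject H0.

n_eff = 8, pos = 1, neg = 7, p = 0.070312, fail to reject H0.


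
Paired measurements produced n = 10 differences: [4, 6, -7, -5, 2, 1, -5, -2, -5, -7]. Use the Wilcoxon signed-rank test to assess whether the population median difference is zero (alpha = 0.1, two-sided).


Step 1: Drop any zero differences (none here) and take |d_i|.
|d| = [4, 6, 7, 5, 2, 1, 5, 2, 5, 7]
Step 2: Midrank |d_i| (ties get averaged ranks).
ranks: |4|->4, |6|->8, |7|->9.5, |5|->6, |2|->2.5, |1|->1, |5|->6, |2|->2.5, |5|->6, |7|->9.5
Step 3: Attach original signs; sum ranks with positive sign and with negative sign.
W+ = 4 + 8 + 2.5 + 1 = 15.5
W- = 9.5 + 6 + 6 + 2.5 + 6 + 9.5 = 39.5
(Check: W+ + W- = 55 should equal n(n+1)/2 = 55.)
Step 4: Test statistic W = min(W+, W-) = 15.5.
Step 5: Ties in |d|, so use the tie-corrected normal approximation.
        E[W] = n(n+1)/4 = 10*11/4 = 27.5.
        Tie groups: |d|=2 (t=2), |d|=5 (t=3), |d|=7 (t=2); sum(t^3 - t) = 36.
        Var[W] = n(n+1)(2n+1)/24 - sum(t^3-t)/48 = 2310/24 - 36/48 = 95.5.
        z = (W - E[W]) / sqrt(Var[W]) = (15.5 - 27.5) / 9.7724 = -1.2279.
        Two-sided p = 2*Phi(z) = 0.219467.
Step 6: alpha = 0.1. fail to reject H0.

W+ = 15.5, W- = 39.5, W = min = 15.5, p = 0.219467, fail to reject H0.


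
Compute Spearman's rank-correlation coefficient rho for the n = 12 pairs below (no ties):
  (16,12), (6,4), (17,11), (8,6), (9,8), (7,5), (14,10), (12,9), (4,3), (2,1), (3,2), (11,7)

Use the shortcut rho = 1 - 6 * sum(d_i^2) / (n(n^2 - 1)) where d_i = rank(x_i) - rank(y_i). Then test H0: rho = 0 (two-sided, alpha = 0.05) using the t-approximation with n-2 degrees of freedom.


Step 1: Rank x and y separately (midranks; no ties here).
rank(x): 16->11, 6->4, 17->12, 8->6, 9->7, 7->5, 14->10, 12->9, 4->3, 2->1, 3->2, 11->8
rank(y): 12->12, 4->4, 11->11, 6->6, 8->8, 5->5, 10->10, 9->9, 3->3, 1->1, 2->2, 7->7
Step 2: d_i = R_x(i) - R_y(i); compute d_i^2.
  (11-12)^2=1, (4-4)^2=0, (12-11)^2=1, (6-6)^2=0, (7-8)^2=1, (5-5)^2=0, (10-10)^2=0, (9-9)^2=0, (3-3)^2=0, (1-1)^2=0, (2-2)^2=0, (8-7)^2=1
sum(d^2) = 4.
Step 3: rho = 1 - 6*4 / (12*(12^2 - 1)) = 1 - 24/1716 = 0.986014.
Step 4: Under H0, t = rho * sqrt((n-2)/(1-rho^2)) = 18.7088 ~ t(10).
Step 5: Two-sided p-value from the t-distribution with 10 df = 0.000000.
Step 6: alpha = 0.05. reject H0.

rho = 0.9860, p = 0.000000, reject H0 at alpha = 0.05.


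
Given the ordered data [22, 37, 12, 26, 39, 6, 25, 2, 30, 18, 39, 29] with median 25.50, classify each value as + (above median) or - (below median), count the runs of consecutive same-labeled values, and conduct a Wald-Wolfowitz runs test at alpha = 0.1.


Step 1: Compute median = 25.50; label A = above, B = below.
Labels in order: BABAABBBABAA  (n_A = 6, n_B = 6)
Step 2: Count runs R = 8.
Step 3: Under H0 (random ordering), E[R] = 2*n_A*n_B/(n_A+n_B) + 1 = 2*6*6/12 + 1 = 7.0000.
        Var[R] = 2*n_A*n_B*(2*n_A*n_B - n_A - n_B) / ((n_A+n_B)^2 * (n_A+n_B-1)) = 4320/1584 = 2.7273.
        SD[R] = 1.6514.
Step 4: Continuity-corrected z = (R - 0.5 - E[R]) / SD[R] = (8 - 0.5 - 7.0000) / 1.6514 = 0.3028.
Step 5: Two-sided p-value via normal approximation = 2*(1 - Phi(|z|)) = 0.762069.
Step 6: alpha = 0.1. fail to reject H0.

R = 8, z = 0.3028, p = 0.762069, fail to reject H0.


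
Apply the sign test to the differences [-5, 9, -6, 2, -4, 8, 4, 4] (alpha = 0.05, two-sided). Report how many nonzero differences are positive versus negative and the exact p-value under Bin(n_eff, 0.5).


Step 1: Discard zero differences. Original n = 8; n_eff = number of nonzero differences = 8.
Nonzero differences (with sign): -5, +9, -6, +2, -4, +8, +4, +4
Step 2: Count signs: positive = 5, negative = 3.
Step 3: Under H0: P(positive) = 0.5, so the number of positives S ~ Bin(8, 0.5).
Step 4: Two-sided exact p-value = sum of Bin(8,0.5) probabilities at or below the observed probability = 0.726562.
Step 5: alpha = 0.05. fail to reject H0.

n_eff = 8, pos = 5, neg = 3, p = 0.726562, fail to reject H0.
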